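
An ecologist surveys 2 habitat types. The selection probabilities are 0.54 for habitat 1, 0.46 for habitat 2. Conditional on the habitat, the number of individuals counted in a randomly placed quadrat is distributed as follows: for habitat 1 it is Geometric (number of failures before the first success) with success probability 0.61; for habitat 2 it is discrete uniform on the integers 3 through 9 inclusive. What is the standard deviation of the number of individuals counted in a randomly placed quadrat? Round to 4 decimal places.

Per component, 1: μ=0.639344, E[X²]=1.45687; 2: μ=6, E[X²]=40.
E[X] = 0.54·0.639344 + 0.46·6 = 3.10525.
E[X²] = 0.54·1.45687 + 0.46·40 = 19.1867.
Var(X) = E[X²] − (E[X])² = 19.1867 − 9.64255 = 9.54416.
SD(X) = √9.54416 = 3.08936.

3.0894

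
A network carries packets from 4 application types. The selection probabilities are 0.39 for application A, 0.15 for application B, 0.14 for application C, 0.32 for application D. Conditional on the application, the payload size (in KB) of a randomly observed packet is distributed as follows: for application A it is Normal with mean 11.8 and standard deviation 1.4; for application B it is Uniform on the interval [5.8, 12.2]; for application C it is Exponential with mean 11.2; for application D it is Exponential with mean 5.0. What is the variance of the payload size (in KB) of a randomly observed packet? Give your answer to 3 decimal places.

Per component, A: μ=11.8, E[X²]=141.2; B: μ=9, E[X²]=84.4133; C: μ=11.2, E[X²]=250.88; D: μ=5, E[X²]=50.
E[X] = 0.39·11.8 + 0.15·9 + 0.14·11.2 + 0.32·5 = 9.12.
E[X²] = 0.39·141.2 + 0.15·84.4133 + 0.14·250.88 + 0.32·50 = 118.853.
Var(X) = E[X²] − (E[X])² = 118.853 − 83.1744 = 35.6788.

35.679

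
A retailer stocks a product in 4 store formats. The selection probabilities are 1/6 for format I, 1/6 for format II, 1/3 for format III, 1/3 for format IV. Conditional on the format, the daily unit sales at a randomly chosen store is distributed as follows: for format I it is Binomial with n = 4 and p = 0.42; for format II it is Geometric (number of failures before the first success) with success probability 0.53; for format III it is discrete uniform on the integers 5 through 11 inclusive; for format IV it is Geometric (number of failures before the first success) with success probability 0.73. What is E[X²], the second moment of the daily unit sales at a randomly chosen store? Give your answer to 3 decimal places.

For each component E[X²] = Var + (mean)², giving I: 3.7968; II: 2.45959; III: 68; IV: 0.64346.
Overall E[X²] = 0.166667·3.7968 + 0.166667·2.45959 + 0.333333·68 + 0.333333·0.64346 = 23.9239.

23.924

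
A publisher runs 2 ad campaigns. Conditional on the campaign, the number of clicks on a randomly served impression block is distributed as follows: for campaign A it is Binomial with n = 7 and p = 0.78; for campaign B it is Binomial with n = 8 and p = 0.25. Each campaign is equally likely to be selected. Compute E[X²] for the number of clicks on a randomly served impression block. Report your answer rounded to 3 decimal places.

18.256

For each component E[X²] = Var + (mean)², giving A: 31.0128; B: 5.5.
Overall E[X²] = 0.5·31.0128 + 0.5·5.5 = 18.2564.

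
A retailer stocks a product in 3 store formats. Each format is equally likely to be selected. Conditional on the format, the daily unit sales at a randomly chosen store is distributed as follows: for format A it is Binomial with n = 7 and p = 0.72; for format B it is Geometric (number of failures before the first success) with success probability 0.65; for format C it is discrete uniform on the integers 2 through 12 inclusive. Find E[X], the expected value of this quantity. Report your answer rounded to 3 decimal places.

Component means — A: 5.04; B: 0.538462; C: 7.
E[X] = 0.333333·5.04 + 0.333333·0.538462 + 0.333333·7 = 4.19282.

4.193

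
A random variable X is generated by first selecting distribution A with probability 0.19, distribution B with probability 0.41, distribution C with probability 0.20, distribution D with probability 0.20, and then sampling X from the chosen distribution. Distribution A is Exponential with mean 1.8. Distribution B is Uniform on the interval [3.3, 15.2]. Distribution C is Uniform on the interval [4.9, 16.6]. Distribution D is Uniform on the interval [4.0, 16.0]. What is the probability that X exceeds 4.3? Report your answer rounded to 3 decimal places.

0.788

Conditional on each component, P(X > 4.3): A: 0.0917316; B: 0.915966; C: 1; D: 0.975.
By total probability, P(X > 4.3) = 0.19·0.0917316 + 0.41·0.915966 + 0.2·1 + 0.2·0.975 = 0.787975.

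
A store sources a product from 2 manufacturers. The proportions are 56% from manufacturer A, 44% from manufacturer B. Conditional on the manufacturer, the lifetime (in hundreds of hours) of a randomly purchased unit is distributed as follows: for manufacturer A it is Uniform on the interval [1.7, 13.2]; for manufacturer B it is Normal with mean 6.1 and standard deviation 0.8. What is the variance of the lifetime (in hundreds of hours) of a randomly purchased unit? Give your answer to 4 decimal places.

Per component, A: μ=7.45, E[X²]=66.5233; B: μ=6.1, E[X²]=37.85.
E[X] = 0.56·7.45 + 0.44·6.1 = 6.856.
E[X²] = 0.56·66.5233 + 0.44·37.85 = 53.9071.
Var(X) = E[X²] − (E[X])² = 53.9071 − 47.0047 = 6.90233.

6.9023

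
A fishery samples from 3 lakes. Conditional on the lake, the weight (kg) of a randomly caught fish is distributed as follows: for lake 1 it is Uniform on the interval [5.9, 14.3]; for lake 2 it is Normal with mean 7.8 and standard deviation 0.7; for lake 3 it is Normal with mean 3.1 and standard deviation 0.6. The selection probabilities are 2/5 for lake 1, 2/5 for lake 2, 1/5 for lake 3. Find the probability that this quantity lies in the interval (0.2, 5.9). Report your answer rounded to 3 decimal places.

0.201

Conditional on each lake, P(0.2 < X < 5.9): 1: 0; 2: 0.00332094; 3: 0.999998.
By total probability, P(0.2 < X < 5.9) = 0.4·0 + 0.4·0.00332094 + 0.2·0.999998 = 0.201328.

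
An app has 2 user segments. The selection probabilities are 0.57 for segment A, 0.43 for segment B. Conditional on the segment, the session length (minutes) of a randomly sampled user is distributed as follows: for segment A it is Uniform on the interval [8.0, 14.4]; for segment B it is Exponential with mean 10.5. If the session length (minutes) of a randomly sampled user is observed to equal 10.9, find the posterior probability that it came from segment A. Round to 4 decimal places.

0.8600

Likelihoods f(10.9 | ·): A: 0.15625; B: 0.0337265.
Posterior ∝ prior × likelihood. Numerator for A: 0.57·0.15625 = 0.0890625.
Normalizing constant: 0.57·0.15625 + 0.43·0.0337265 = 0.103565.
P(A | observation) = 0.0890625 / 0.103565 = 0.859968.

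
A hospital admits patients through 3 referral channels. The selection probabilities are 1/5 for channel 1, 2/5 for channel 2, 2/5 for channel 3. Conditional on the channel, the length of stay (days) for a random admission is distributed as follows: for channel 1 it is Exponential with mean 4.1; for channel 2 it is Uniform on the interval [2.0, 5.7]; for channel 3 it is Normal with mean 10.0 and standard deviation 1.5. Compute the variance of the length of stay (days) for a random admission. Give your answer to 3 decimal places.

13.560

Per component, 1: μ=4.1, E[X²]=33.62; 2: μ=3.85, E[X²]=15.9633; 3: μ=10, E[X²]=102.25.
E[X] = 0.2·4.1 + 0.4·3.85 + 0.4·10 = 6.36.
E[X²] = 0.2·33.62 + 0.4·15.9633 + 0.4·102.25 = 54.0093.
Var(X) = E[X²] − (E[X])² = 54.0093 − 40.4496 = 13.5597.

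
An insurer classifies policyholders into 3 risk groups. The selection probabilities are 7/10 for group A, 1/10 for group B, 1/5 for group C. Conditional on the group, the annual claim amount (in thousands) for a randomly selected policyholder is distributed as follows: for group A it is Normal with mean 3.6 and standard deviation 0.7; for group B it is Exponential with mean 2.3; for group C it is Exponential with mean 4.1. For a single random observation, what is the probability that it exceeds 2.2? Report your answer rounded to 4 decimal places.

Conditional on each group, P(X > 2.2): A: 0.97725; B: 0.384227; C: 0.584742.
By total probability, P(X > 2.2) = 0.7·0.97725 + 0.1·0.384227 + 0.2·0.584742 = 0.839446.

0.8394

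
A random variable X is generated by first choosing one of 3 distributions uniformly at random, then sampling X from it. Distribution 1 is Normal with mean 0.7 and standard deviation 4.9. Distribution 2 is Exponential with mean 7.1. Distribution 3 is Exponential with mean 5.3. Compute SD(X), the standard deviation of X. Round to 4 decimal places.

6.4368

Per component, 1: μ=0.7, E[X²]=24.5; 2: μ=7.1, E[X²]=100.82; 3: μ=5.3, E[X²]=56.18.
E[X] = 0.333333·0.7 + 0.333333·7.1 + 0.333333·5.3 = 4.36667.
E[X²] = 0.333333·24.5 + 0.333333·100.82 + 0.333333·56.18 = 60.5.
Var(X) = E[X²] − (E[X])² = 60.5 − 19.0678 = 41.4322.
SD(X) = √41.4322 = 6.43679.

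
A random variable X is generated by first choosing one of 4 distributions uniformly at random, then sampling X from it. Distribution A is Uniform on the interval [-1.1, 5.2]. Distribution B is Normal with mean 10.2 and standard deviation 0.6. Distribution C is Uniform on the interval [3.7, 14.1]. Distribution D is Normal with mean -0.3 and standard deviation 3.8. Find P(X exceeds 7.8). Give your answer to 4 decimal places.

Conditional on each component, P(X > 7.8): A: 0; B: 0.999968; C: 0.605769; D: 0.0165207.
By total probability, P(X > 7.8) = 0.25·0 + 0.25·0.999968 + 0.25·0.605769 + 0.25·0.0165207 = 0.405565.

0.4056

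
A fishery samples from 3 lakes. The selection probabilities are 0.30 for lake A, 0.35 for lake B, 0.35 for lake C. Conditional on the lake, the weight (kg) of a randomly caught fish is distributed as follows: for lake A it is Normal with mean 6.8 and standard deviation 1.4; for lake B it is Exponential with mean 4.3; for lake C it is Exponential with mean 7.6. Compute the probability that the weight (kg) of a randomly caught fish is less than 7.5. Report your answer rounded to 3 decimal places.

0.716

Conditional on each lake, P(X < 7.5): A: 0.691462; B: 0.825213; C: 0.627248.
By total probability, P(X < 7.5) = 0.3·0.691462 + 0.35·0.825213 + 0.35·0.627248 = 0.7158.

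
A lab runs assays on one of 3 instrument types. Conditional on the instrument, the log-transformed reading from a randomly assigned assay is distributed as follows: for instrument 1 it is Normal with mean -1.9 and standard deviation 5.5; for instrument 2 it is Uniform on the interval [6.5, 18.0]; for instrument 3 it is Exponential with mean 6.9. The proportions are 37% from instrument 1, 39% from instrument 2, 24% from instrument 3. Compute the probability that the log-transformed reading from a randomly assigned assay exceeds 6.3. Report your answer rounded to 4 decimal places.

Conditional on each instrument, P(X > 6.3): 1: 0.0679927; 2: 1; 3: 0.401301.
By total probability, P(X > 6.3) = 0.37·0.0679927 + 0.39·1 + 0.24·0.401301 = 0.51147.

0.5115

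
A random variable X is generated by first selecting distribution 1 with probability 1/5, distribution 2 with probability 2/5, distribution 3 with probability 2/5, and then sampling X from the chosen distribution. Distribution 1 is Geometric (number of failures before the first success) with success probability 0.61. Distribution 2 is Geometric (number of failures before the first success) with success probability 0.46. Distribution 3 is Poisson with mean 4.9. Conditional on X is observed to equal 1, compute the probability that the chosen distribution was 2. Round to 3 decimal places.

Likelihoods P(X=1 | ·): 1: 0.2379; 2: 0.2484; 3: 0.0364883.
Posterior ∝ prior × likelihood. Numerator for 2: 0.4·0.2484 = 0.09936.
Normalizing constant: 0.2·0.2379 + 0.4·0.2484 + 0.4·0.0364883 = 0.161535.
P(2 | observation) = 0.09936 / 0.161535 = 0.615098.

0.615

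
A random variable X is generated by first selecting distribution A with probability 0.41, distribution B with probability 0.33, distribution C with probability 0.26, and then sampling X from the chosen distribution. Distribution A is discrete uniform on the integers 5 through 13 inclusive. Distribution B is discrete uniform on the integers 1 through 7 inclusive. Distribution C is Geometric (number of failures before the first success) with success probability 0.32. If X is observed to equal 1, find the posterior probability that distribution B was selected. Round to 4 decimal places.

Likelihoods P(X=1 | ·): A: 0; B: 0.142857; C: 0.2176.
Posterior ∝ prior × likelihood. Numerator for B: 0.33·0.142857 = 0.0471429.
Normalizing constant: 0.41·0 + 0.33·0.142857 + 0.26·0.2176 = 0.103719.
P(B | observation) = 0.0471429 / 0.103719 = 0.454525.

0.4545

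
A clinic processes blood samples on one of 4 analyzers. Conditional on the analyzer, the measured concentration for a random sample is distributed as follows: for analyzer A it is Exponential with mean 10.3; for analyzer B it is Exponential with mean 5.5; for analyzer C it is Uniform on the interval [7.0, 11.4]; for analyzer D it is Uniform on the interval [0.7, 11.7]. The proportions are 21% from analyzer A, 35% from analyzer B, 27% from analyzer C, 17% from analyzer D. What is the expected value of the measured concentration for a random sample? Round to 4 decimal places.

Component means — A: 10.3; B: 5.5; C: 9.2; D: 6.2.
E[X] = 0.21·10.3 + 0.35·5.5 + 0.27·9.2 + 0.17·6.2 = 7.626.

7.6260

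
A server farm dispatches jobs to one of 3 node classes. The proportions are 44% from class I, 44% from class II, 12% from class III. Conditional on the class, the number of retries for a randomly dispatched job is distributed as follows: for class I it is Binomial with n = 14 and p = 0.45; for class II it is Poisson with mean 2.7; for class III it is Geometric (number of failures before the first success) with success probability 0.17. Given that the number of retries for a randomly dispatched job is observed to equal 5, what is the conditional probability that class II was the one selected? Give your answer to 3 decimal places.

0.299

Likelihoods P(X=5 | ·): I: 0.170134; II: 0.0803605; III: 0.0669637.
Posterior ∝ prior × likelihood. Numerator for II: 0.44·0.0803605 = 0.0353586.
Normalizing constant: 0.44·0.170134 + 0.44·0.0803605 + 0.12·0.0669637 = 0.118253.
P(II | observation) = 0.0353586 / 0.118253 = 0.299008.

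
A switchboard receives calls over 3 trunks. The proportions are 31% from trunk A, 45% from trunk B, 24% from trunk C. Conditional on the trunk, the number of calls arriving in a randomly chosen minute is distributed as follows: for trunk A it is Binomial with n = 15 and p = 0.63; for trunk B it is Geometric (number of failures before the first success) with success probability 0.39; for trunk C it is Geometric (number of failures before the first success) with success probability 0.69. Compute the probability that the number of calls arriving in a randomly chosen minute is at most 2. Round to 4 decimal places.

0.5807

Conditional on each trunk, P(X ≤ 2): A: 0.000110356; B: 0.773019; C: 0.970209.
By total probability, P(X ≤ 2) = 0.31·0.000110356 + 0.45·0.773019 + 0.24·0.970209 = 0.580743.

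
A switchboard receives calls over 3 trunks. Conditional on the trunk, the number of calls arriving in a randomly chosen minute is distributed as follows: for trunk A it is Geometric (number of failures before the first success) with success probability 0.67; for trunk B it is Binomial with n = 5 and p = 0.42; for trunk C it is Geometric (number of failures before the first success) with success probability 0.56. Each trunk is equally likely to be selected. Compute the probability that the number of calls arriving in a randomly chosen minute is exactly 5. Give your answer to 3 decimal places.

Conditional on each trunk, P(X = 5): A: 0.00262207; B: 0.0130691; C: 0.00923531.
By total probability, P(X = 5) = 0.333333·0.00262207 + 0.333333·0.0130691 + 0.333333·0.00923531 = 0.00830883.

0.008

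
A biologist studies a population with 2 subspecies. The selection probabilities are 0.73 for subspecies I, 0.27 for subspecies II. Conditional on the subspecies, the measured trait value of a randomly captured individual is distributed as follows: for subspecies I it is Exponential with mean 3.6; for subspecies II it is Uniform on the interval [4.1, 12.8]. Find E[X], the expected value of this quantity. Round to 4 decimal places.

4.9095

Component means — I: 3.6; II: 8.45.
E[X] = 0.73·3.6 + 0.27·8.45 = 4.9095.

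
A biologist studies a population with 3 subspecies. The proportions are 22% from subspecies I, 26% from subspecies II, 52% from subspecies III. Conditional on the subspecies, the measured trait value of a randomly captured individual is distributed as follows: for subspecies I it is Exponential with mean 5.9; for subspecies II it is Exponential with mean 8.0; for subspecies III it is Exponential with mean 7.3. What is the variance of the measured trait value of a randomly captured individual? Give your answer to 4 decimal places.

52.5517

Per component, I: μ=5.9, E[X²]=69.62; II: μ=8, E[X²]=128; III: μ=7.3, E[X²]=106.58.
E[X] = 0.22·5.9 + 0.26·8 + 0.52·7.3 = 7.174.
E[X²] = 0.22·69.62 + 0.26·128 + 0.52·106.58 = 104.018.
Var(X) = E[X²] − (E[X])² = 104.018 − 51.4663 = 52.5517.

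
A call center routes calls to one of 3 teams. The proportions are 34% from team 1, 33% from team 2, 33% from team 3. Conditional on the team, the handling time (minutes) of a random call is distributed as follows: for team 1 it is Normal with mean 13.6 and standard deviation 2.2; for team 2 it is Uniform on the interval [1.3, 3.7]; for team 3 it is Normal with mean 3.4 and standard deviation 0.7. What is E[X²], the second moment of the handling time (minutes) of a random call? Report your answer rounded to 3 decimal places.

70.729

For each component E[X²] = Var + (mean)², giving 1: 189.8; 2: 6.73; 3: 12.05.
Overall E[X²] = 0.34·189.8 + 0.33·6.73 + 0.33·12.05 = 70.7294.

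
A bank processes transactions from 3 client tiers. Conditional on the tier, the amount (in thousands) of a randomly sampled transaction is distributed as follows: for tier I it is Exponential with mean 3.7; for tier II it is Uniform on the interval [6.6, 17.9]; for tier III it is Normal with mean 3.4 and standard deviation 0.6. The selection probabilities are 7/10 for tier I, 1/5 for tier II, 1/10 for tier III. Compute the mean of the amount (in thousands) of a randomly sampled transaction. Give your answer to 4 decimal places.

5.3800

Component means — I: 3.7; II: 12.25; III: 3.4.
E[X] = 0.7·3.7 + 0.2·12.25 + 0.1·3.4 = 5.38.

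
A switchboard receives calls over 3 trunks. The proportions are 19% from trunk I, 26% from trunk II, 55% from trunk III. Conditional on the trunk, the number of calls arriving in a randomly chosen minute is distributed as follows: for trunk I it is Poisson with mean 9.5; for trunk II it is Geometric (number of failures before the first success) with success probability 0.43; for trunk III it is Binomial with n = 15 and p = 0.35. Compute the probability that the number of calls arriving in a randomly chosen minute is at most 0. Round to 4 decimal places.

0.1127

Conditional on each trunk, P(X ≤ 0): I: 7.48518e-05; II: 0.43; III: 0.00156207.
By total probability, P(X ≤ 0) = 0.19·7.48518e-05 + 0.26·0.43 + 0.55·0.00156207 = 0.112673.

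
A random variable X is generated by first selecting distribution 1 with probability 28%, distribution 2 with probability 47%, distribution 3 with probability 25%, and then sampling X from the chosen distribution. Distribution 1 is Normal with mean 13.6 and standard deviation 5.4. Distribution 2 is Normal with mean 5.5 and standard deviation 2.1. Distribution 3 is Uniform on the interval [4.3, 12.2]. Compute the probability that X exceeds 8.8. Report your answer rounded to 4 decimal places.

Conditional on each component, P(X > 8.8): 1: 0.812969; 2: 0.0580416; 3: 0.43038.
By total probability, P(X > 8.8) = 0.28·0.812969 + 0.47·0.0580416 + 0.25·0.43038 = 0.362506.

0.3625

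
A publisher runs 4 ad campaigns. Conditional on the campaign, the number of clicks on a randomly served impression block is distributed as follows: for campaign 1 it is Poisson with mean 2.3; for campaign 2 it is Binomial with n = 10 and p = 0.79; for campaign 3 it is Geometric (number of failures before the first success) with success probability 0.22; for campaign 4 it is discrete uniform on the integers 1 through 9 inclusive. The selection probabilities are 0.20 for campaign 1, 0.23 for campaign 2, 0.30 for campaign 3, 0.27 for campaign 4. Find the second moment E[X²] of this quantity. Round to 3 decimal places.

33.410

For each component E[X²] = Var + (mean)², giving 1: 7.59; 2: 64.069; 3: 28.686; 4: 31.6667.
Overall E[X²] = 0.2·7.59 + 0.23·64.069 + 0.3·28.686 + 0.27·31.6667 = 33.4097.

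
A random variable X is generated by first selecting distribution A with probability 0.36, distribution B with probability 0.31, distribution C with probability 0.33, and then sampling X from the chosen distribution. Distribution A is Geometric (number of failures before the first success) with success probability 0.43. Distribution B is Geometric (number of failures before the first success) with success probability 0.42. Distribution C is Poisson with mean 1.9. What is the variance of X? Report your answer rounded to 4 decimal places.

Per component, A: μ=1.32558, E[X²]=4.83991; B: μ=1.38095, E[X²]=5.19501; C: μ=1.9, E[X²]=5.51.
E[X] = 0.36·1.32558 + 0.31·1.38095 + 0.33·1.9 = 1.5323.
E[X²] = 0.36·4.83991 + 0.31·5.19501 + 0.33·5.51 = 5.17112.
Var(X) = E[X²] − (E[X])² = 5.17112 − 2.34796 = 2.82317.

2.8232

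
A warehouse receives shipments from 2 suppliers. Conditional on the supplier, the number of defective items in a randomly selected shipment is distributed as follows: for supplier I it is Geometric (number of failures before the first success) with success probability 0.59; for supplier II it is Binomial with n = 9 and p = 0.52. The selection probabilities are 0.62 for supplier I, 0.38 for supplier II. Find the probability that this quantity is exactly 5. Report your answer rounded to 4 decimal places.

Conditional on each supplier, P(X = 5): I: 0.00683552; II: 0.254303.
By total probability, P(X = 5) = 0.62·0.00683552 + 0.38·0.254303 = 0.100873.

0.1009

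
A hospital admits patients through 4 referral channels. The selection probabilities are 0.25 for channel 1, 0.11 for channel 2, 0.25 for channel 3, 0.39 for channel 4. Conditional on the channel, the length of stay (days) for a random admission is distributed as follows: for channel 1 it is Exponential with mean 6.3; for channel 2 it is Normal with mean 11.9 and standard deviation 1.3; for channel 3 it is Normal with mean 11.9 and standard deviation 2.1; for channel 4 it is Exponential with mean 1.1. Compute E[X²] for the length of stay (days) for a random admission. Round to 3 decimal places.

73.057

For each component E[X²] = Var + (mean)², giving 1: 79.38; 2: 143.3; 3: 146.02; 4: 2.42.
Overall E[X²] = 0.25·79.38 + 0.11·143.3 + 0.25·146.02 + 0.39·2.42 = 73.0568.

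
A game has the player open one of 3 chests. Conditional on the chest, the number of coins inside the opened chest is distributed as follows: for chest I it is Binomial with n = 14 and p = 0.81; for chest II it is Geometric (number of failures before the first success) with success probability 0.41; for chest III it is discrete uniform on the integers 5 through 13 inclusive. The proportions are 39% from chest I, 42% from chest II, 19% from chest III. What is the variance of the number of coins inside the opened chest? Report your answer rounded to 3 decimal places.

Per component, I: μ=11.34, E[X²]=130.75; II: μ=1.43902, E[X²]=5.58061; III: μ=9, E[X²]=87.6667.
E[X] = 0.39·11.34 + 0.42·1.43902 + 0.19·9 = 6.73699.
E[X²] = 0.39·130.75 + 0.42·5.58061 + 0.19·87.6667 = 69.9931.
Var(X) = E[X²] − (E[X])² = 69.9931 − 45.387 = 24.6061.

24.606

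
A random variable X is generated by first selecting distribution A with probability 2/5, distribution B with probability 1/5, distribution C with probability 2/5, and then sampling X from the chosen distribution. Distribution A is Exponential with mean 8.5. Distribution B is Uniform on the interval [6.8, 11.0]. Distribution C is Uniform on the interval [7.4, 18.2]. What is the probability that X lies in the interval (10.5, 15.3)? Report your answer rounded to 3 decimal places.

Conditional on each component, P(10.5 < X < 15.3): A: 0.12545; B: 0.119048; C: 0.444444.
By total probability, P(10.5 < X < 15.3) = 0.4·0.12545 + 0.2·0.119048 + 0.4·0.444444 = 0.251767.

0.252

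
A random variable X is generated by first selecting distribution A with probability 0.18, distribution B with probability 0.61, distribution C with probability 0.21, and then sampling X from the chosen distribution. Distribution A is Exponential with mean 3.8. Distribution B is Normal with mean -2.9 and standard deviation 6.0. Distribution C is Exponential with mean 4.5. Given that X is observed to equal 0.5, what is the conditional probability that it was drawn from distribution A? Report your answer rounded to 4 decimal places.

Likelihoods f(0.5 | ·): A: 0.230713; B: 0.0566279; C: 0.198853.
Posterior ∝ prior × likelihood. Numerator for A: 0.18·0.230713 = 0.0415284.
Normalizing constant: 0.18·0.230713 + 0.61·0.0566279 + 0.21·0.198853 = 0.117831.
P(A | observation) = 0.0415284 / 0.117831 = 0.352441.

0.3524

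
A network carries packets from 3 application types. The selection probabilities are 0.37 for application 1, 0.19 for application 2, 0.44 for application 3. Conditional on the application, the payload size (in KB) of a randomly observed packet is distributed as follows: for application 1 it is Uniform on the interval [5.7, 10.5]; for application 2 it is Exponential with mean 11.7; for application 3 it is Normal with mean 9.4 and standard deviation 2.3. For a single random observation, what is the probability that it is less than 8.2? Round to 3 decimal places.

Conditional on each application, P(X < 8.2): 1: 0.520833; 2: 0.503839; 3: 0.300926.
By total probability, P(X < 8.2) = 0.37·0.520833 + 0.19·0.503839 + 0.44·0.300926 = 0.420845.

0.421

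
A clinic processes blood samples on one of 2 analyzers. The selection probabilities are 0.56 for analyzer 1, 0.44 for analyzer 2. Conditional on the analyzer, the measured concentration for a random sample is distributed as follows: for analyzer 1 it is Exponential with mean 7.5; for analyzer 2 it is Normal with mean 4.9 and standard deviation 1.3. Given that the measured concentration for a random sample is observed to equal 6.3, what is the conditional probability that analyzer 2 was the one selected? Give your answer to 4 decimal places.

0.7011

Likelihoods f(6.3 | ·): 1: 0.0575614; 2: 0.171841.
Posterior ∝ prior × likelihood. Numerator for 2: 0.44·0.171841 = 0.0756101.
Normalizing constant: 0.56·0.0575614 + 0.44·0.171841 = 0.107845.
P(2 | observation) = 0.0756101 / 0.107845 = 0.701103.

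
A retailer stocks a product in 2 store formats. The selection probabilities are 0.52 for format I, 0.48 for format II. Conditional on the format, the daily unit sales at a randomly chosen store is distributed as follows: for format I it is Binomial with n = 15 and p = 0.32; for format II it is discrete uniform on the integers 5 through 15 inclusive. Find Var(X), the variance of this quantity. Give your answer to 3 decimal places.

13.246

Per component, I: μ=4.8, E[X²]=26.304; II: μ=10, E[X²]=110.
E[X] = 0.52·4.8 + 0.48·10 = 7.296.
E[X²] = 0.52·26.304 + 0.48·110 = 66.4781.
Var(X) = E[X²] − (E[X])² = 66.4781 − 53.2316 = 13.2465.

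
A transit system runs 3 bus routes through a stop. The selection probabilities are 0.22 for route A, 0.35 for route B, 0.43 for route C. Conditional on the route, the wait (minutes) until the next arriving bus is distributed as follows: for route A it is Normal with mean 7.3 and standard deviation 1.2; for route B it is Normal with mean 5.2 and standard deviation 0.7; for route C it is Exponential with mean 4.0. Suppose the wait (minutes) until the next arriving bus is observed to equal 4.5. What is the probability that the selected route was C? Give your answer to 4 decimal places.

0.2172

Likelihoods f(4.5 | ·): A: 0.0218516; B: 0.345672; C: 0.0811631.
Posterior ∝ prior × likelihood. Numerator for C: 0.43·0.0811631 = 0.0349001.
Normalizing constant: 0.22·0.0218516 + 0.35·0.345672 + 0.43·0.0811631 = 0.160693.
P(C | observation) = 0.0349001 / 0.160693 = 0.217185.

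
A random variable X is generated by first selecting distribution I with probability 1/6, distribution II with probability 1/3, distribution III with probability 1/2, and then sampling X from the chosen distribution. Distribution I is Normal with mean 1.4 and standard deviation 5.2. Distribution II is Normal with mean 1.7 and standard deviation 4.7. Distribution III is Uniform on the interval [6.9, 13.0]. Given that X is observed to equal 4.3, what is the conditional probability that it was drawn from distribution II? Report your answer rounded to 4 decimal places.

0.6893

Likelihoods f(4.3 | ·): I: 0.0656704; II: 0.0728384; III: 0.
Posterior ∝ prior × likelihood. Numerator for II: 0.333333·0.0728384 = 0.0242795.
Normalizing constant: 0.166667·0.0656704 + 0.333333·0.0728384 + 0.5·0 = 0.0352245.
P(II | observation) = 0.0242795 / 0.0352245 = 0.689277.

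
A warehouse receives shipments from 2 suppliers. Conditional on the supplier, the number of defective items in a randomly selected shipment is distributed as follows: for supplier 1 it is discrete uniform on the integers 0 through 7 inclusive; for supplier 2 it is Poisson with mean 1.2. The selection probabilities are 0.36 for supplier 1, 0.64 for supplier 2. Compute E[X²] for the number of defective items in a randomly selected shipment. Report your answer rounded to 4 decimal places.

For each component E[X²] = Var + (mean)², giving 1: 17.5; 2: 2.64.
Overall E[X²] = 0.36·17.5 + 0.64·2.64 = 7.9896.

7.9896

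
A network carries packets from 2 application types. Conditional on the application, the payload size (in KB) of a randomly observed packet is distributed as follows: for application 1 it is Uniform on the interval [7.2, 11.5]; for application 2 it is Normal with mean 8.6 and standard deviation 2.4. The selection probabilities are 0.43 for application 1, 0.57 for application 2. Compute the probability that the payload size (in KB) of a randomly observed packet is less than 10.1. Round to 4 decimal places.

Conditional on each application, P(X < 10.1): 1: 0.674419; 2: 0.734014.
By total probability, P(X < 10.1) = 0.43·0.674419 + 0.57·0.734014 = 0.708388.

0.7084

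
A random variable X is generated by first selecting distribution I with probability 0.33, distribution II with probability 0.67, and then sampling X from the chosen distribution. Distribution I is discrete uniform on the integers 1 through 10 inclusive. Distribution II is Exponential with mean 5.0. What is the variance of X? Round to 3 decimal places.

19.528

Per component, I: μ=5.5, E[X²]=38.5; II: μ=5, E[X²]=50.
E[X] = 0.33·5.5 + 0.67·5 = 5.165.
E[X²] = 0.33·38.5 + 0.67·50 = 46.205.
Var(X) = E[X²] − (E[X])² = 46.205 − 26.6772 = 19.5278.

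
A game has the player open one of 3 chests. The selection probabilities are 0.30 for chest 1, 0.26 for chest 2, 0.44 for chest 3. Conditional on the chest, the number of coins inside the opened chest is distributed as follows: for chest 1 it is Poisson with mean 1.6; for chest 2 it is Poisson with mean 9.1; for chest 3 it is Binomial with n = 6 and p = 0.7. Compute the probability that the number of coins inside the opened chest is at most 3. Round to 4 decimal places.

Conditional on each chest, P(X ≤ 3): 1: 0.921187; 2: 0.019776; 3: 0.25569.
By total probability, P(X ≤ 3) = 0.3·0.921187 + 0.26·0.019776 + 0.44·0.25569 = 0.394001.

0.3940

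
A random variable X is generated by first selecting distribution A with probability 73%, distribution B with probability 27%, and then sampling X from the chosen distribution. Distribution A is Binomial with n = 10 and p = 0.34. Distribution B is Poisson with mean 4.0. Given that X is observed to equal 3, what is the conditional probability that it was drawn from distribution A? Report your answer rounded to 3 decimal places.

Likelihoods P(X=3 | ·): A: 0.257292; B: 0.195367.
Posterior ∝ prior × likelihood. Numerator for A: 0.73·0.257292 = 0.187823.
Normalizing constant: 0.73·0.257292 + 0.27·0.195367 = 0.240572.
P(A | observation) = 0.187823 / 0.240572 = 0.780735.

0.781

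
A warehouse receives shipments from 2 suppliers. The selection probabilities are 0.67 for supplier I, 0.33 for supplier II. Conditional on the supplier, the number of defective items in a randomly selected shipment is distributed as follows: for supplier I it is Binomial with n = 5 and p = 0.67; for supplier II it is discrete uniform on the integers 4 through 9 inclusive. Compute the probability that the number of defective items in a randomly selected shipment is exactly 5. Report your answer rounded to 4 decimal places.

0.1455

Conditional on each supplier, P(X = 5): I: 0.135013; II: 0.166667.
By total probability, P(X = 5) = 0.67·0.135013 + 0.33·0.166667 = 0.145458.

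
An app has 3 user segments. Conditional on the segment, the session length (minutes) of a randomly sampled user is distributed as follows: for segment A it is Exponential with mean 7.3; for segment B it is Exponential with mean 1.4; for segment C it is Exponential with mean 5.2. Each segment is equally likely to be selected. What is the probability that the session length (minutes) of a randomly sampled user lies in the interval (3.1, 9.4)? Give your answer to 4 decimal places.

0.2910

Conditional on each segment, P(3.1 < X < 9.4): A: 0.378081; B: 0.108018; C: 0.386894.
By total probability, P(3.1 < X < 9.4) = 0.333333·0.378081 + 0.333333·0.108018 + 0.333333·0.386894 = 0.290998.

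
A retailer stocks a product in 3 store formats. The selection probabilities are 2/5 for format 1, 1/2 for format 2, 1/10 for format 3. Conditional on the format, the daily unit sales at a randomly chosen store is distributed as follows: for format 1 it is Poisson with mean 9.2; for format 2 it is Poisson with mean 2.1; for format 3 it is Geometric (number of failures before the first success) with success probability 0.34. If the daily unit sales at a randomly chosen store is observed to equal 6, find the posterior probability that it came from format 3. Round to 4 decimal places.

Likelihoods P(X=6 | ·): 1: 0.0850913; 2: 0.014587; 3: 0.0281023.
Posterior ∝ prior × likelihood. Numerator for 3: 0.1·0.0281023 = 0.00281023.
Normalizing constant: 0.4·0.0850913 + 0.5·0.014587 + 0.1·0.0281023 = 0.0441402.
P(3 | observation) = 0.00281023 / 0.0441402 = 0.063666.

0.0637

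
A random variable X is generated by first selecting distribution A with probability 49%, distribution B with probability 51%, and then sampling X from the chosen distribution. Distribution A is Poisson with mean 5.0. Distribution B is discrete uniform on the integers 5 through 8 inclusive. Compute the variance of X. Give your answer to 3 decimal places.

3.650

Per component, A: μ=5, E[X²]=30; B: μ=6.5, E[X²]=43.5.
E[X] = 0.49·5 + 0.51·6.5 = 5.765.
E[X²] = 0.49·30 + 0.51·43.5 = 36.885.
Var(X) = E[X²] − (E[X])² = 36.885 − 33.2352 = 3.64977.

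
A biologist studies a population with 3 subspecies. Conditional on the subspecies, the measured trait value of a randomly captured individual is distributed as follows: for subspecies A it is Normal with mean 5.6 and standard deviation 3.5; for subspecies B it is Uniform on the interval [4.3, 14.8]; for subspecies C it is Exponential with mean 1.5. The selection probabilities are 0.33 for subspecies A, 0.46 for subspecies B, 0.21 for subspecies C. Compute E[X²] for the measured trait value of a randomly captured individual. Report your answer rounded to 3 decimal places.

61.516

For each component E[X²] = Var + (mean)², giving A: 43.61; B: 100.39; C: 4.5.
Overall E[X²] = 0.33·43.61 + 0.46·100.39 + 0.21·4.5 = 61.5157.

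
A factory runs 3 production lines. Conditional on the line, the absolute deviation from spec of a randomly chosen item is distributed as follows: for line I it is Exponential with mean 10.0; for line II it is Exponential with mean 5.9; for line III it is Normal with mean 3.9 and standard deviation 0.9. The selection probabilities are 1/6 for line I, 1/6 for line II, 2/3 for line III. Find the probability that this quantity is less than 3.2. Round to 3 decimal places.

0.261

Conditional on each line, P(X < 3.2): I: 0.273851; II: 0.418633; III: 0.21835.
By total probability, P(X < 3.2) = 0.166667·0.273851 + 0.166667·0.418633 + 0.666667·0.21835 = 0.260981.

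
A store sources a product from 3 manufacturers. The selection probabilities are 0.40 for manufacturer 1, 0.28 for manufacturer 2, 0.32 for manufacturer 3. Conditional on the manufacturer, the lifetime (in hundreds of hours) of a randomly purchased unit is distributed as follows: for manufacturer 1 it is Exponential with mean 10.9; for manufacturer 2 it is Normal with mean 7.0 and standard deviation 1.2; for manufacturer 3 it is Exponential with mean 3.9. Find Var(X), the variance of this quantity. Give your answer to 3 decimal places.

Per component, 1: μ=10.9, E[X²]=237.62; 2: μ=7, E[X²]=50.44; 3: μ=3.9, E[X²]=30.42.
E[X] = 0.4·10.9 + 0.28·7 + 0.32·3.9 = 7.568.
E[X²] = 0.4·237.62 + 0.28·50.44 + 0.32·30.42 = 118.906.
Var(X) = E[X²] − (E[X])² = 118.906 − 57.2746 = 61.631.

61.631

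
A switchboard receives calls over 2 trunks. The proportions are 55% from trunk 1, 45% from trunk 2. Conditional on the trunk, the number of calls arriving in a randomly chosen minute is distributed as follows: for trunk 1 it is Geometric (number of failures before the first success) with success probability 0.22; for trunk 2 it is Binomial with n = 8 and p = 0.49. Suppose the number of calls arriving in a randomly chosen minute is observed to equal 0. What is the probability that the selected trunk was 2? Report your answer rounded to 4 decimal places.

Likelihoods P(X=0 | ·): 1: 0.22; 2: 0.00457679.
Posterior ∝ prior × likelihood. Numerator for 2: 0.45·0.00457679 = 0.00205956.
Normalizing constant: 0.55·0.22 + 0.45·0.00457679 = 0.12306.
P(2 | observation) = 0.00205956 / 0.12306 = 0.0167363.

0.0167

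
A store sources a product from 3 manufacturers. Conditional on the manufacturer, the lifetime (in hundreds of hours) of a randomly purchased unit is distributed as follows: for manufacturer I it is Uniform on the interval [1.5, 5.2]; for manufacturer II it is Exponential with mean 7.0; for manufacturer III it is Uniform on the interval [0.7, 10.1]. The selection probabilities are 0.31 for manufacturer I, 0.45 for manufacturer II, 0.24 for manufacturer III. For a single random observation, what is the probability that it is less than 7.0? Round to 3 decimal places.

Conditional on each manufacturer, P(X < 7.0): I: 1; II: 0.632121; III: 0.670213.
By total probability, P(X < 7.0) = 0.31·1 + 0.45·0.632121 + 0.24·0.670213 = 0.755305.

0.755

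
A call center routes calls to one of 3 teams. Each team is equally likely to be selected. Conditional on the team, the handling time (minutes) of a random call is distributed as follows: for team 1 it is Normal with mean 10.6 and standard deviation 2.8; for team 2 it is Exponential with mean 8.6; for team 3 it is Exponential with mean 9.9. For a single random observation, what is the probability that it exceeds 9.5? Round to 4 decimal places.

Conditional on each team, P(X > 9.5): 1: 0.652788; 2: 0.331326; 3: 0.383048.
By total probability, P(X > 9.5) = 0.333333·0.652788 + 0.333333·0.331326 + 0.333333·0.383048 = 0.455721.

0.4557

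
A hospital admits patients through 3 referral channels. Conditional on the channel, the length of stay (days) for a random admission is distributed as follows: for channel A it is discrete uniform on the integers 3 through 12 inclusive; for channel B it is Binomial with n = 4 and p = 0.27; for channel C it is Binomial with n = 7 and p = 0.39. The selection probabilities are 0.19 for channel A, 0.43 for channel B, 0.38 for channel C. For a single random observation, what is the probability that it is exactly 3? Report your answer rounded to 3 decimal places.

0.153

Conditional on each channel, P(X = 3): A: 0.1; B: 0.0574744; C: 0.287463.
By total probability, P(X = 3) = 0.19·0.1 + 0.43·0.0574744 + 0.38·0.287463 = 0.15295.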